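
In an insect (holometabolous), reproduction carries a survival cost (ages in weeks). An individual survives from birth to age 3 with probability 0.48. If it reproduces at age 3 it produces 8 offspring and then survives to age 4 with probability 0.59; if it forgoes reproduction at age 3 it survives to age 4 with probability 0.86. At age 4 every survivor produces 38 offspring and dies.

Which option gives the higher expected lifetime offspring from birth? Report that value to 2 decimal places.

15.69

breed at age 3: R₀ = 0.48 × (8 + 0.59 × 38) = 0.48 × 30.4200 = 14.6016
delay to age 4: R₀ = 0.48 × (0.86 × 38) = 0.48 × 32.6800 = 15.6864
Higher: delay to age 4 (15.6864).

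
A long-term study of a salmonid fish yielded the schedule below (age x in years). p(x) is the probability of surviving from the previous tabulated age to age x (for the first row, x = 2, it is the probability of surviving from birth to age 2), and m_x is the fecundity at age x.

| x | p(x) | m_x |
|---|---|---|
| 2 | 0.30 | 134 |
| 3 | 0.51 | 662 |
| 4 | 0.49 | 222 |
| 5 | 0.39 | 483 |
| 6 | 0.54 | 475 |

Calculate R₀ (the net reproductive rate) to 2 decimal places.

179.75

Survivorship from birth: l_x = p_2·p_3·…·p_x.
  l_2 = 0.30000
  l_3 = 0.15300
  l_4 = 0.07497
  l_5 = 0.02924
  l_6 = 0.01579
R₀ = Σ l_x m_x:
  age 2: 0.30000 × 134 = 40.2000
  age 3: 0.15300 × 662 = 101.2860
  age 4: 0.07497 × 222 = 16.6433
  age 5: 0.02924 × 483 = 14.1229
  age 6: 0.01579 × 475 = 7.5002
R₀ = 40.2000 + 101.2860 + 16.6433 + 14.1229 + 7.5002 = 179.7525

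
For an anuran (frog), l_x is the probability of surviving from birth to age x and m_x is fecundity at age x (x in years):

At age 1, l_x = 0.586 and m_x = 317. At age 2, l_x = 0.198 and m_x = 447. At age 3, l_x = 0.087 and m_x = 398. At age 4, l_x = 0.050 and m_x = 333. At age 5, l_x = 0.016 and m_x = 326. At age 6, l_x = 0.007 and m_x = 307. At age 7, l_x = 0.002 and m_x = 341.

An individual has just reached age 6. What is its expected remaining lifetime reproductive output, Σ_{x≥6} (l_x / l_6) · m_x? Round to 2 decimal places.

l_6 = 0.007. Conditional survival from age 6 to x is l_x / l_6.
  x=6: (0.007/0.007) × 307 = 307.0000
  x=7: (0.002/0.007) × 341 = 97.4286
Sum = 307.0000 + 97.4286 = 404.4286

404.43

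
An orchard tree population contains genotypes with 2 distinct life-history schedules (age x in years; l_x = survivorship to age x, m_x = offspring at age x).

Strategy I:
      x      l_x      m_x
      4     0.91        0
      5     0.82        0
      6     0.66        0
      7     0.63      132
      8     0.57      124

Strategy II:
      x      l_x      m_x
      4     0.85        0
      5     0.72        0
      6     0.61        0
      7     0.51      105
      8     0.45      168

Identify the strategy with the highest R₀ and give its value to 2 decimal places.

153.84

Strategy I: R₀ = 0.91×0 + 0.82×0 + 0.66×0 + 0.63×132 + 0.57×124 = 153.8400
Strategy II: R₀ = 0.85×0 + 0.72×0 + 0.61×0 + 0.51×105 + 0.45×168 = 129.1500
Highest R₀: strategy I with 153.8400.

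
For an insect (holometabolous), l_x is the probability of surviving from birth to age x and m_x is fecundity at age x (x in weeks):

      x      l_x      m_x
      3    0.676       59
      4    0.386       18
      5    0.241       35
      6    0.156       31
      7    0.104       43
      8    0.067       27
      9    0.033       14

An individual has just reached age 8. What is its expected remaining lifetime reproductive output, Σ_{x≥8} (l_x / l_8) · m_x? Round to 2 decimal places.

l_8 = 0.067. Conditional survival from age 8 to x is l_x / l_8.
  x=8: (0.067/0.067) × 27 = 27.0000
  x=9: (0.033/0.067) × 14 = 6.8955
Sum = 27.0000 + 6.8955 = 33.8955

33.90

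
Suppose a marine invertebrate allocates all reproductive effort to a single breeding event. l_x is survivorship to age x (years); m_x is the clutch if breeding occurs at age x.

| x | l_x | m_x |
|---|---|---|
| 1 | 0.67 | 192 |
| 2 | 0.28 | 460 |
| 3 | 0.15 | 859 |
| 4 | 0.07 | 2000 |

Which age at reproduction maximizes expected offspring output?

Expected offspring if breeding at age x = l_x × m_x:
  age 1: 0.67 × 192 = 128.640
  age 2: 0.28 × 460 = 128.800
  age 3: 0.15 × 859 = 128.850
  age 4: 0.07 × 2000 = 140.000
Maximum at age 4 (140.000).

4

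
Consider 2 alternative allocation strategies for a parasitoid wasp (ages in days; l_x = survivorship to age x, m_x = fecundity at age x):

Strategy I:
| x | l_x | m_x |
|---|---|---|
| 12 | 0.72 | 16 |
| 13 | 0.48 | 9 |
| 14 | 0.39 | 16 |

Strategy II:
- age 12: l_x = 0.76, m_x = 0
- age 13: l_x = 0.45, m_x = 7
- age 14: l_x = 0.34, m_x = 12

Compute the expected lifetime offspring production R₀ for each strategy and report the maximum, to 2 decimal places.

22.08

Strategy I: R₀ = 0.72×16 + 0.48×9 + 0.39×16 = 22.0800
Strategy II: R₀ = 0.76×0 + 0.45×7 + 0.34×12 = 7.2300
Highest R₀: strategy I with 22.0800.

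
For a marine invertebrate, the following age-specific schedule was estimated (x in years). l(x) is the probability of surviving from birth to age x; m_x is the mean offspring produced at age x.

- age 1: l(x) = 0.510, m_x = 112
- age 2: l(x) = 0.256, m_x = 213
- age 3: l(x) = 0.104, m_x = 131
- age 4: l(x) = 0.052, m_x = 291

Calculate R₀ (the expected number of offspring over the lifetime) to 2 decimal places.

140.40

R₀ = Σ l(x) m_x:
  age 1: 0.510 × 112 = 57.1200
  age 2: 0.256 × 213 = 54.5280
  age 3: 0.104 × 131 = 13.6240
  age 4: 0.052 × 291 = 15.1320
R₀ = 57.1200 + 54.5280 + 13.6240 + 15.1320 = 140.4040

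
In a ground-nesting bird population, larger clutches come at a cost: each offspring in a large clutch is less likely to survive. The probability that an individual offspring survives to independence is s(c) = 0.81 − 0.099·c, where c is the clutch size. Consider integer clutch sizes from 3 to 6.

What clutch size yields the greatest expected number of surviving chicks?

Expected surviving chicks = c × s(c):
  c=3: 3 × 0.513 = 1.539
  c=4: 4 × 0.414 = 1.656
  c=5: 5 × 0.315 = 1.575
  c=6: 6 × 0.216 = 1.296
Maximum at c = 4 (1.656 surviving chicks).

4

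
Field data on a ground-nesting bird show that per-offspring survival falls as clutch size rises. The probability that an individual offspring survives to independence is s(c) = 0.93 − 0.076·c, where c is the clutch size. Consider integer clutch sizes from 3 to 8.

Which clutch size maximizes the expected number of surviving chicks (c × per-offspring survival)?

6

Expected surviving chicks = c × s(c):
  c=3: 3 × 0.702 = 2.106
  c=4: 4 × 0.626 = 2.504
  c=5: 5 × 0.550 = 2.750
  c=6: 6 × 0.474 = 2.844
  c=7: 7 × 0.398 = 2.786
  c=8: 8 × 0.322 = 2.576
Maximum at c = 6 (2.844 surviving chicks).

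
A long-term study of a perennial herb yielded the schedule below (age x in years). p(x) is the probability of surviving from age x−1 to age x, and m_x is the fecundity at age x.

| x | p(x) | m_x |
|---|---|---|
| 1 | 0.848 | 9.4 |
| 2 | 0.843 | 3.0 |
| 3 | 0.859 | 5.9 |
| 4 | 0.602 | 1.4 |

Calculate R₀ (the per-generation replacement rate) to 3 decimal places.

Survivorship from birth: l_x = p_1·p_2·…·p_x.
  l_1 = 0.84800
  l_2 = 0.71486
  l_3 = 0.61407
  l_4 = 0.36967
R₀ = Σ l_x m_x:
  age 1: 0.84800 × 9.4 = 7.9712
  age 2: 0.71486 × 3.0 = 2.1446
  age 3: 0.61407 × 5.9 = 3.6230
  age 4: 0.36967 × 1.4 = 0.5175
R₀ = 7.9712 + 2.1446 + 3.6230 + 0.5175 = 14.2563

14.256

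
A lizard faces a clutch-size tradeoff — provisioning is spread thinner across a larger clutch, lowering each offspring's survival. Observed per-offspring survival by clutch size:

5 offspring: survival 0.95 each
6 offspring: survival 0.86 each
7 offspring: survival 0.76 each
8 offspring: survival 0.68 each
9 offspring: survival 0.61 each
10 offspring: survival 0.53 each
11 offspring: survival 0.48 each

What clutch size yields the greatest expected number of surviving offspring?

Expected surviving offspring = c × s(c):
  c=5: 5 × 0.95 = 4.750
  c=6: 6 × 0.86 = 5.160
  c=7: 7 × 0.76 = 5.320
  c=8: 8 × 0.68 = 5.440
  c=9: 9 × 0.61 = 5.490
  c=10: 10 × 0.53 = 5.300
  c=11: 11 × 0.48 = 5.280
Maximum at c = 9 (5.490 surviving offspring).

9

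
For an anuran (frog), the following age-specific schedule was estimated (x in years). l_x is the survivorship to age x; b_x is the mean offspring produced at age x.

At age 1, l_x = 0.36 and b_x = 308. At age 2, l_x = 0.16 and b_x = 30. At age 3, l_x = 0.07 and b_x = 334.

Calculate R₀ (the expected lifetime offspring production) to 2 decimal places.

R₀ = Σ l_x b_x:
  age 1: 0.36 × 308 = 110.8800
  age 2: 0.16 × 30 = 4.8000
  age 3: 0.07 × 334 = 23.3800
R₀ = 110.8800 + 4.8000 + 23.3800 = 139.0600

139.06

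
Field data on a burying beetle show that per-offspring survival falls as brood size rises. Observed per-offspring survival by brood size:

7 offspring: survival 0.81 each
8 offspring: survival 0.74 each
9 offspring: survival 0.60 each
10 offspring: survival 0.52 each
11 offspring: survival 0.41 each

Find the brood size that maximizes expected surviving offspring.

Expected surviving offspring = c × s(c):
  c=7: 7 × 0.81 = 5.670
  c=8: 8 × 0.74 = 5.920
  c=9: 9 × 0.60 = 5.400
  c=10: 10 × 0.52 = 5.200
  c=11: 11 × 0.41 = 4.510
Maximum at c = 8 (5.920 surviving offspring).

8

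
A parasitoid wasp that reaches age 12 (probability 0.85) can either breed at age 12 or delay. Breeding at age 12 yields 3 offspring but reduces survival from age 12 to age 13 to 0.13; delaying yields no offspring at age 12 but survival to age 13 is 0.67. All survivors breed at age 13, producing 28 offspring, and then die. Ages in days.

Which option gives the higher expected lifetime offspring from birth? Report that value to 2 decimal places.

15.95

breed at age 12: R₀ = 0.85 × (3 + 0.13 × 28) = 0.85 × 6.6400 = 5.6440
delay to age 13: R₀ = 0.85 × (0.67 × 28) = 0.85 × 18.7600 = 15.9460
Higher: delay to age 13 (15.9460).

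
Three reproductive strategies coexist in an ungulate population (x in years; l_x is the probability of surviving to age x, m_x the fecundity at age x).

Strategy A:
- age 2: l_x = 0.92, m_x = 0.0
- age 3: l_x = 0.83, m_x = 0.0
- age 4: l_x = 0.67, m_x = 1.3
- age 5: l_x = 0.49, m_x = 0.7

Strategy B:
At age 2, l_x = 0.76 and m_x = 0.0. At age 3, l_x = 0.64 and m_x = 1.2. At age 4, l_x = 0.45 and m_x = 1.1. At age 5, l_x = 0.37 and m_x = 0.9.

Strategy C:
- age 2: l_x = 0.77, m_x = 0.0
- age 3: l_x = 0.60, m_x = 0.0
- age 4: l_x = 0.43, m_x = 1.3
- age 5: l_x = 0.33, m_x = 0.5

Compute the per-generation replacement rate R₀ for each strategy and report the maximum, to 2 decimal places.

1.60

Strategy A: R₀ = 0.92×0.0 + 0.83×0.0 + 0.67×1.3 + 0.49×0.7 = 1.2140
Strategy B: R₀ = 0.76×0.0 + 0.64×1.2 + 0.45×1.1 + 0.37×0.9 = 1.5960
Strategy C: R₀ = 0.77×0.0 + 0.60×0.0 + 0.43×1.3 + 0.33×0.5 = 0.7240
Highest R₀: strategy B with 1.5960.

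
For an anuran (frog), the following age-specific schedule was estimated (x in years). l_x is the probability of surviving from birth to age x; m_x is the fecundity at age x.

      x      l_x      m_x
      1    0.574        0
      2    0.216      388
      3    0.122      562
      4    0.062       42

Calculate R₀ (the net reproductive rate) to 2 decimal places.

R₀ = Σ l_x m_x:
  age 1: 0.574 × 0 = 0.0000
  age 2: 0.216 × 388 = 83.8080
  age 3: 0.122 × 562 = 68.5640
  age 4: 0.062 × 42 = 2.6040
R₀ = 0.0000 + 83.8080 + 68.5640 + 2.6040 = 154.9760

154.98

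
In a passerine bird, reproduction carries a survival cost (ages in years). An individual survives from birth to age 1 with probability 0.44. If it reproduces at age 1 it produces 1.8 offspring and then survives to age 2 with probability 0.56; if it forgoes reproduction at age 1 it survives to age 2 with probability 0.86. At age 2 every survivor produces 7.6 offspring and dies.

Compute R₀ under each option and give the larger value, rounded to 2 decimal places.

breed at age 1: R₀ = 0.44 × (1.8 + 0.56 × 7.6) = 0.44 × 6.0560 = 2.6646
delay to age 2: R₀ = 0.44 × (0.86 × 7.6) = 0.44 × 6.5360 = 2.8758
Higher: delay to age 2 (2.8758).

2.88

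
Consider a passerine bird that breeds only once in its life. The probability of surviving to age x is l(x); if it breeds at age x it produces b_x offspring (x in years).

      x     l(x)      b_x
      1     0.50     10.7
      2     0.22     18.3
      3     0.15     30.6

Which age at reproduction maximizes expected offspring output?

Expected offspring if breeding at age x = l(x) × b_x:
  age 1: 0.50 × 10.7 = 5.350
  age 2: 0.22 × 18.3 = 4.026
  age 3: 0.15 × 30.6 = 4.590
Maximum at age 1 (5.350).

1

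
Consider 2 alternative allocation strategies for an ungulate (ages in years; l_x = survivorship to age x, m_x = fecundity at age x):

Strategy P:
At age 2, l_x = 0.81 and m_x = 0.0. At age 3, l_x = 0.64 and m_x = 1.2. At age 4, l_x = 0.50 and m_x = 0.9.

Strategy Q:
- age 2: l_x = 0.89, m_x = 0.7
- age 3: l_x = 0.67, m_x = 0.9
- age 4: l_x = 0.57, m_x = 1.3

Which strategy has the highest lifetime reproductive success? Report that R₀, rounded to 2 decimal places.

Strategy P: R₀ = 0.81×0.0 + 0.64×1.2 + 0.50×0.9 = 1.2180
Strategy Q: R₀ = 0.89×0.7 + 0.67×0.9 + 0.57×1.3 = 1.9670
Highest R₀: strategy Q with 1.9670.

1.97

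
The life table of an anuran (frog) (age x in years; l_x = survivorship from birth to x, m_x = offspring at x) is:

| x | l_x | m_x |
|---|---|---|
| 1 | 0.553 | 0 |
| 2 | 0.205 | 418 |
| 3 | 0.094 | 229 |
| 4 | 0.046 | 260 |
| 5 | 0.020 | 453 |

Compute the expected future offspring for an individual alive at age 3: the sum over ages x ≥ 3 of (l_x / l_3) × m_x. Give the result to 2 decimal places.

l_3 = 0.094. Conditional survival from age 3 to x is l_x / l_3.
  x=3: (0.094/0.094) × 229 = 229.0000
  x=4: (0.046/0.094) × 260 = 127.2340
  x=5: (0.020/0.094) × 453 = 96.3830
Sum = 229.0000 + 127.2340 + 96.3830 = 452.6170

452.62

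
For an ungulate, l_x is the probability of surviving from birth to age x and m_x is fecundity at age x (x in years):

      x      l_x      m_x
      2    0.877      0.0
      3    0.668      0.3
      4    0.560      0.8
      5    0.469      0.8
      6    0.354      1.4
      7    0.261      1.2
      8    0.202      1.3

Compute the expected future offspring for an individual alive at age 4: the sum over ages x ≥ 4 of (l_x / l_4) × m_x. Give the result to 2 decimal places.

l_4 = 0.560. Conditional survival from age 4 to x is l_x / l_4.
  x=4: (0.560/0.560) × 0.8 = 0.8000
  x=5: (0.469/0.560) × 0.8 = 0.6700
  x=6: (0.354/0.560) × 1.4 = 0.8850
  x=7: (0.261/0.560) × 1.2 = 0.5593
  x=8: (0.202/0.560) × 1.3 = 0.4689
Sum = 0.8000 + 0.6700 + 0.8850 + 0.5593 + 0.4689 = 3.3832

3.38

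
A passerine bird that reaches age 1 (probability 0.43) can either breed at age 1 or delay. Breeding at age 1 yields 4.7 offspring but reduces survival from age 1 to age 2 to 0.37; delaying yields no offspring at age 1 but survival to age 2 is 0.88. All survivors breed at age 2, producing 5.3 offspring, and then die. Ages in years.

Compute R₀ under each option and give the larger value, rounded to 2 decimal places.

2.86

breed at age 1: R₀ = 0.43 × (4.7 + 0.37 × 5.3) = 0.43 × 6.6610 = 2.8642
delay to age 2: R₀ = 0.43 × (0.88 × 5.3) = 0.43 × 4.6640 = 2.0055
Higher: breed at age 1 (2.8642).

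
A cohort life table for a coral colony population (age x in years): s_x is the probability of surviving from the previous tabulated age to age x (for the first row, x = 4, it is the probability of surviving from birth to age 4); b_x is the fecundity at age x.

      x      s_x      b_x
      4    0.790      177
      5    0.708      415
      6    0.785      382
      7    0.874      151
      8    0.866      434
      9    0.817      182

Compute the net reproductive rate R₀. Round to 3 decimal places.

Survivorship from birth: l_x = s_4·s_5·…·s_x.
  l_4 = 0.79000
  l_5 = 0.55932
  l_6 = 0.43907
  l_7 = 0.38374
  l_8 = 0.33232
  l_9 = 0.27151
R₀ = Σ l_x b_x:
  age 4: 0.79000 × 177 = 139.8300
  age 5: 0.55932 × 415 = 232.1178
  age 6: 0.43907 × 382 = 167.7247
  age 7: 0.38374 × 151 = 57.9447
  age 8: 0.33232 × 434 = 144.2269
  age 9: 0.27151 × 182 = 49.4148
R₀ = 139.8300 + 232.1178 + 167.7247 + 57.9447 + 144.2269 + 49.4148 = 791.2590

791.259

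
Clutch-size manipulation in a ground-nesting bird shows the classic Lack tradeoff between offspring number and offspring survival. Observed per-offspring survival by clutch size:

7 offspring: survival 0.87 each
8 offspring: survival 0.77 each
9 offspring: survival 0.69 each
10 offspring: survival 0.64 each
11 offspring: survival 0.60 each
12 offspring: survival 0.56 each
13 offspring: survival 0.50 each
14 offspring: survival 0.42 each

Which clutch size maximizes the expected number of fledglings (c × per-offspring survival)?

12

Expected fledglings = c × s(c):
  c=7: 7 × 0.87 = 6.090
  c=8: 8 × 0.77 = 6.160
  c=9: 9 × 0.69 = 6.210
  c=10: 10 × 0.64 = 6.400
  c=11: 11 × 0.60 = 6.600
  c=12: 12 × 0.56 = 6.720
  c=13: 13 × 0.50 = 6.500
  c=14: 14 × 0.42 = 5.880
Maximum at c = 12 (6.720 fledglings).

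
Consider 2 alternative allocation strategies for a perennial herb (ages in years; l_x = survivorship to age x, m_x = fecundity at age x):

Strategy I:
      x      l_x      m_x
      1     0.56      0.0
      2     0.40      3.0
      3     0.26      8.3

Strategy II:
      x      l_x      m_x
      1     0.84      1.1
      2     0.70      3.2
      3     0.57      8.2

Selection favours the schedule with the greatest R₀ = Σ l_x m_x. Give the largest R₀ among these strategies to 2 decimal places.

Strategy I: R₀ = 0.56×0.0 + 0.40×3.0 + 0.26×8.3 = 3.3580
Strategy II: R₀ = 0.84×1.1 + 0.70×3.2 + 0.57×8.2 = 7.8380
Highest R₀: strategy II with 7.8380.

7.84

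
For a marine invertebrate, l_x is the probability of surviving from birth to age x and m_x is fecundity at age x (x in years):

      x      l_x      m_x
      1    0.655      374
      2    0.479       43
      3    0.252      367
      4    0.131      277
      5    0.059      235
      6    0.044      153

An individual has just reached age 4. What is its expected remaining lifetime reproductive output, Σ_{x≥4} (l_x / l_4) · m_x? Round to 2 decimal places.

l_4 = 0.131. Conditional survival from age 4 to x is l_x / l_4.
  x=4: (0.131/0.131) × 277 = 277.0000
  x=5: (0.059/0.131) × 235 = 105.8397
  x=6: (0.044/0.131) × 153 = 51.3893
Sum = 277.0000 + 105.8397 + 51.3893 = 434.2290

434.23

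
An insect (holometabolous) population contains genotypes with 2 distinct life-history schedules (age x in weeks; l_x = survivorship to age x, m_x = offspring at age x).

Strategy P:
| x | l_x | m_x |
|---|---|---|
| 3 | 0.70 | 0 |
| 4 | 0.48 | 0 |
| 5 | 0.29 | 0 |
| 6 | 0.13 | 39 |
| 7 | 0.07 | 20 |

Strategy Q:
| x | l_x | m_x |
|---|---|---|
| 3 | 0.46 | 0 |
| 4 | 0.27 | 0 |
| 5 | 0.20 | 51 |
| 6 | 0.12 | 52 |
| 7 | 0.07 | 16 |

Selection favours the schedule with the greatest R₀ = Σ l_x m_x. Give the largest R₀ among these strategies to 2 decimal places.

17.56

Strategy P: R₀ = 0.70×0 + 0.48×0 + 0.29×0 + 0.13×39 + 0.07×20 = 6.4700
Strategy Q: R₀ = 0.46×0 + 0.27×0 + 0.20×51 + 0.12×52 + 0.07×16 = 17.5600
Highest R₀: strategy Q with 17.5600.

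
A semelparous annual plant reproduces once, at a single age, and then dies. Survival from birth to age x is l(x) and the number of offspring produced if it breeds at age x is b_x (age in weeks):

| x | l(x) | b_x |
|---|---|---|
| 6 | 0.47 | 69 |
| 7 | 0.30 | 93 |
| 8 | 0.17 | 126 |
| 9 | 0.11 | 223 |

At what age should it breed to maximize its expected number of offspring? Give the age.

Expected offspring if breeding at age x = l(x) × b_x:
  age 6: 0.47 × 69 = 32.430
  age 7: 0.30 × 93 = 27.900
  age 8: 0.17 × 126 = 21.420
  age 9: 0.11 × 223 = 24.530
Maximum at age 6 (32.430).

6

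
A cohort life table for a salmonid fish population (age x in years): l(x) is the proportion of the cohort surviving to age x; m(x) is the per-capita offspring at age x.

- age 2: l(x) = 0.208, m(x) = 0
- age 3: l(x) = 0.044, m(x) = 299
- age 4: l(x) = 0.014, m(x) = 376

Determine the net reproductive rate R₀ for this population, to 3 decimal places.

R₀ = Σ l(x) m(x):
  age 2: 0.208 × 0 = 0.0000
  age 3: 0.044 × 299 = 13.1560
  age 4: 0.014 × 376 = 5.2640
R₀ = 0.0000 + 13.1560 + 5.2640 = 18.4200

18.420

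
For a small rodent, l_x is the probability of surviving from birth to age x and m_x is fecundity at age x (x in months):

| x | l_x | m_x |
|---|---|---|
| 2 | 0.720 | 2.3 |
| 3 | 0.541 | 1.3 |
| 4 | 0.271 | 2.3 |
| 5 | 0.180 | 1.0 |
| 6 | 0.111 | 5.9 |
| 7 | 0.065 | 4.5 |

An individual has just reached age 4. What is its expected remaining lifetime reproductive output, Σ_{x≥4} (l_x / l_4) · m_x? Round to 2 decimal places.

6.46

l_4 = 0.271. Conditional survival from age 4 to x is l_x / l_4.
  x=4: (0.271/0.271) × 2.3 = 2.3000
  x=5: (0.180/0.271) × 1.0 = 0.6642
  x=6: (0.111/0.271) × 5.9 = 2.4166
  x=7: (0.065/0.271) × 4.5 = 1.0793
Sum = 2.3000 + 0.6642 + 2.4166 + 1.0793 = 6.4601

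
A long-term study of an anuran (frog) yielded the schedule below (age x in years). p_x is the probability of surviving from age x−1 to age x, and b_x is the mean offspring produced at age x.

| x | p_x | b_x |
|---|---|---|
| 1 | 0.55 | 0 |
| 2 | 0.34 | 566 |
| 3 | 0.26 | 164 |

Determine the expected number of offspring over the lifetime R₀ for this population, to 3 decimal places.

Survivorship from birth: l_x = p_1·p_2·…·p_x.
  l_1 = 0.55000
  l_2 = 0.18700
  l_3 = 0.04862
R₀ = Σ l_x b_x:
  age 1: 0.55000 × 0 = 0.0000
  age 2: 0.18700 × 566 = 105.8420
  age 3: 0.04862 × 164 = 7.9737
R₀ = 0.0000 + 105.8420 + 7.9737 = 113.8157

113.816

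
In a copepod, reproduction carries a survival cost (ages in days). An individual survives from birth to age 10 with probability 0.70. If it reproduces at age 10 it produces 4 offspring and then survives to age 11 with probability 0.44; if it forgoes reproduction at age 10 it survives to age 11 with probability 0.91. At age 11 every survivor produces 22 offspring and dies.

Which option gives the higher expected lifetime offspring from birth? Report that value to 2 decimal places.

breed at age 10: R₀ = 0.70 × (4 + 0.44 × 22) = 0.70 × 13.6800 = 9.5760
delay to age 11: R₀ = 0.70 × (0.91 × 22) = 0.70 × 20.0200 = 14.0140
Higher: delay to age 11 (14.0140).

14.01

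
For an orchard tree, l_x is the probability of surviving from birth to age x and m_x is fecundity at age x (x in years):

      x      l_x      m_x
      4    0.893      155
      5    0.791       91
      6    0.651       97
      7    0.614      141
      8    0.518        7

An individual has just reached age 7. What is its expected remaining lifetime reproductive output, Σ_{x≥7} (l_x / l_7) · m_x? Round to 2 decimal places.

l_7 = 0.614. Conditional survival from age 7 to x is l_x / l_7.
  x=7: (0.614/0.614) × 141 = 141.0000
  x=8: (0.518/0.614) × 7 = 5.9055
Sum = 141.0000 + 5.9055 = 146.9055

146.91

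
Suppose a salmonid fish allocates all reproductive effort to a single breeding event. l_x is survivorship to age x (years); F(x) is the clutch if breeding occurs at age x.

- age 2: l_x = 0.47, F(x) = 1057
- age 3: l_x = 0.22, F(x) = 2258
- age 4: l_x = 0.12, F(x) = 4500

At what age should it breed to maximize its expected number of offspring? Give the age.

Expected offspring if breeding at age x = l_x × F(x):
  age 2: 0.47 × 1057 = 496.790
  age 3: 0.22 × 2258 = 496.760
  age 4: 0.12 × 4500 = 540.000
Maximum at age 4 (540.000).

4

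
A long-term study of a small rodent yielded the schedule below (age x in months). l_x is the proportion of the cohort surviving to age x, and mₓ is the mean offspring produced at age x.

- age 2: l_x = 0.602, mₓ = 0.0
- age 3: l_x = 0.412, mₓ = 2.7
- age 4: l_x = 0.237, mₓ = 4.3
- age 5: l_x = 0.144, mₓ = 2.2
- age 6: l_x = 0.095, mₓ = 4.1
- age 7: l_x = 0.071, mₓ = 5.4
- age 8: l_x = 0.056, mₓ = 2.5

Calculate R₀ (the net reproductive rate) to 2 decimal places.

R₀ = Σ l_x mₓ:
  age 2: 0.602 × 0.0 = 0.0000
  age 3: 0.412 × 2.7 = 1.1124
  age 4: 0.237 × 4.3 = 1.0191
  age 5: 0.144 × 2.2 = 0.3168
  age 6: 0.095 × 4.1 = 0.3895
  age 7: 0.071 × 5.4 = 0.3834
  age 8: 0.056 × 2.5 = 0.1400
R₀ = 0.0000 + 1.1124 + 1.0191 + 0.3168 + 0.3895 + 0.3834 + 0.1400 = 3.3612

3.36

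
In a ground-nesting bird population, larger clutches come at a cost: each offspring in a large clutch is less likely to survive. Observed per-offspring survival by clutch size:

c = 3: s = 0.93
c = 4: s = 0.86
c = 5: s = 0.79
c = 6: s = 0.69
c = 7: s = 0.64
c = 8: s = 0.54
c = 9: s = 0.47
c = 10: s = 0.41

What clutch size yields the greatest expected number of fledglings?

7

Expected fledglings = c × s(c):
  c=3: 3 × 0.93 = 2.790
  c=4: 4 × 0.86 = 3.440
  c=5: 5 × 0.79 = 3.950
  c=6: 6 × 0.69 = 4.140
  c=7: 7 × 0.64 = 4.480
  c=8: 8 × 0.54 = 4.320
  c=9: 9 × 0.47 = 4.230
  c=10: 10 × 0.41 = 4.100
Maximum at c = 7 (4.480 fledglings).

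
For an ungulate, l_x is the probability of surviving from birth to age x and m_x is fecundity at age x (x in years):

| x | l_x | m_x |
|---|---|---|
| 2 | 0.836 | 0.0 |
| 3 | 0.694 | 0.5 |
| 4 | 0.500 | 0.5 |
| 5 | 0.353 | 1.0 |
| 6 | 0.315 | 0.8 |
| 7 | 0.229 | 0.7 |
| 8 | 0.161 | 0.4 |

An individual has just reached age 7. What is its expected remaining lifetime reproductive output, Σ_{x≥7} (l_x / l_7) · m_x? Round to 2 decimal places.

0.98

l_7 = 0.229. Conditional survival from age 7 to x is l_x / l_7.
  x=7: (0.229/0.229) × 0.7 = 0.7000
  x=8: (0.161/0.229) × 0.4 = 0.2812
Sum = 0.7000 + 0.2812 = 0.9812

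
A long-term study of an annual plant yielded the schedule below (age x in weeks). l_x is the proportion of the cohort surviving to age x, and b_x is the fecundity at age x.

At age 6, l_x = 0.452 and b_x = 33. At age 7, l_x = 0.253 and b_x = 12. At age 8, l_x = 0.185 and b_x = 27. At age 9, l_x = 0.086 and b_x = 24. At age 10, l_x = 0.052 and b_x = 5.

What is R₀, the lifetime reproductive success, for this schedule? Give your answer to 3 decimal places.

25.271

R₀ = Σ l_x b_x:
  age 6: 0.452 × 33 = 14.9160
  age 7: 0.253 × 12 = 3.0360
  age 8: 0.185 × 27 = 4.9950
  age 9: 0.086 × 24 = 2.0640
  age 10: 0.052 × 5 = 0.2600
R₀ = 14.9160 + 3.0360 + 4.9950 + 2.0640 + 0.2600 = 25.2710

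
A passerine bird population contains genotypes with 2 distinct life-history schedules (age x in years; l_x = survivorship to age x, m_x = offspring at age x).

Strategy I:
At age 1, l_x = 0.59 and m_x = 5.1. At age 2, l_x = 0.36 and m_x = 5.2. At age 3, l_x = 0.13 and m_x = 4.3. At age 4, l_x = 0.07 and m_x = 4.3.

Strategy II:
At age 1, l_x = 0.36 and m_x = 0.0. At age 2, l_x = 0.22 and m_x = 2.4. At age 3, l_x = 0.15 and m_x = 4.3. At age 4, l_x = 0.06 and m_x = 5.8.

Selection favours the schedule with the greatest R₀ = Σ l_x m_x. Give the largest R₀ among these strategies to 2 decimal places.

Strategy I: R₀ = 0.59×5.1 + 0.36×5.2 + 0.13×4.3 + 0.07×4.3 = 5.7410
Strategy II: R₀ = 0.36×0.0 + 0.22×2.4 + 0.15×4.3 + 0.06×5.8 = 1.5210
Highest R₀: strategy I with 5.7410.

5.74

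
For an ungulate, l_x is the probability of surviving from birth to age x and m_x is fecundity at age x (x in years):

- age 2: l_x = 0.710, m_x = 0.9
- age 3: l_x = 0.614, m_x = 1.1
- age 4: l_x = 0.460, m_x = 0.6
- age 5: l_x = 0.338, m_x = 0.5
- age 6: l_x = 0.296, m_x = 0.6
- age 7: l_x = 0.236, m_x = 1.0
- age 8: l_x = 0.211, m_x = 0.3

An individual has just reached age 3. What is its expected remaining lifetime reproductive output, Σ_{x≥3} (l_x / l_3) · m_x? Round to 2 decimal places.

l_3 = 0.614. Conditional survival from age 3 to x is l_x / l_3.
  x=3: (0.614/0.614) × 1.1 = 1.1000
  x=4: (0.460/0.614) × 0.6 = 0.4495
  x=5: (0.338/0.614) × 0.5 = 0.2752
  x=6: (0.296/0.614) × 0.6 = 0.2893
  x=7: (0.236/0.614) × 1.0 = 0.3844
  x=8: (0.211/0.614) × 0.3 = 0.1031
Sum = 1.1000 + 0.4495 + 0.2752 + 0.2893 + 0.3844 + 0.1031 = 2.6015

2.60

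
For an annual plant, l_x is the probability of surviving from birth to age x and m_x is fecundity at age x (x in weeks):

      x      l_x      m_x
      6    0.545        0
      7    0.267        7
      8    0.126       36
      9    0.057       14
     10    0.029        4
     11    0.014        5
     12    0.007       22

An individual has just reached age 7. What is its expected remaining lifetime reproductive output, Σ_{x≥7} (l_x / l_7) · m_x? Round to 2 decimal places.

28.25

l_7 = 0.267. Conditional survival from age 7 to x is l_x / l_7.
  x=7: (0.267/0.267) × 7 = 7.0000
  x=8: (0.126/0.267) × 36 = 16.9888
  x=9: (0.057/0.267) × 14 = 2.9888
  x=10: (0.029/0.267) × 4 = 0.4345
  x=11: (0.014/0.267) × 5 = 0.2622
  x=12: (0.007/0.267) × 22 = 0.5768
Sum = 7.0000 + 16.9888 + 2.9888 + 0.4345 + 0.2622 + 0.5768 = 28.2509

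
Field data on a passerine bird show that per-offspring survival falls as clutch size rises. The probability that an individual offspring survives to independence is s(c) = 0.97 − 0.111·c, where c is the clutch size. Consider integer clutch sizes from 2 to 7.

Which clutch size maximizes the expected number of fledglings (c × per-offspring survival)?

Expected fledglings = c × s(c):
  c=2: 2 × 0.748 = 1.496
  c=3: 3 × 0.637 = 1.911
  c=4: 4 × 0.526 = 2.104
  c=5: 5 × 0.415 = 2.075
  c=6: 6 × 0.304 = 1.824
  c=7: 7 × 0.193 = 1.351
Maximum at c = 4 (2.104 fledglings).

4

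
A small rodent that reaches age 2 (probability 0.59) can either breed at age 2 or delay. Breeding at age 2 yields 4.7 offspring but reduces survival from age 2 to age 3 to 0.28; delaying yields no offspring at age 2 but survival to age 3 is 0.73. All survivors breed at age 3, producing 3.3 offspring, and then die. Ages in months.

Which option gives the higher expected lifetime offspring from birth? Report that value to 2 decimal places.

3.32

breed at age 2: R₀ = 0.59 × (4.7 + 0.28 × 3.3) = 0.59 × 5.6240 = 3.3182
delay to age 3: R₀ = 0.59 × (0.73 × 3.3) = 0.59 × 2.4090 = 1.4213
Higher: breed at age 2 (3.3182).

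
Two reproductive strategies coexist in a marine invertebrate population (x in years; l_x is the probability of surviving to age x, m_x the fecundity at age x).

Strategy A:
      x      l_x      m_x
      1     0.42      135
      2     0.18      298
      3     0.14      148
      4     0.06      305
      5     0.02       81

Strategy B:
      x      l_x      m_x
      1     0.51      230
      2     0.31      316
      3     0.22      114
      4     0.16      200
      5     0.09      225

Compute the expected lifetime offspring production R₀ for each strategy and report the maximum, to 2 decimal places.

292.59

Strategy A: R₀ = 0.42×135 + 0.18×298 + 0.14×148 + 0.06×305 + 0.02×81 = 150.9800
Strategy B: R₀ = 0.51×230 + 0.31×316 + 0.22×114 + 0.16×200 + 0.09×225 = 292.5900
Highest R₀: strategy B with 292.5900.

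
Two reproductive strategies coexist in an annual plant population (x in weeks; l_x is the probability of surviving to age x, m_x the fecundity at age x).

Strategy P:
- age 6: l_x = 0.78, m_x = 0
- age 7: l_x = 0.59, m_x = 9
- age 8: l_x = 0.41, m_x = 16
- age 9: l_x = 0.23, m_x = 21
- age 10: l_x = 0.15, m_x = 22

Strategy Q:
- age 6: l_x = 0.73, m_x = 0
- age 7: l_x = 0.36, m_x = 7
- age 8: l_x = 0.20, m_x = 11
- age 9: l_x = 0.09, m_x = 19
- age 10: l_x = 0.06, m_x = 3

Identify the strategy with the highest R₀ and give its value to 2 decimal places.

Strategy P: R₀ = 0.78×0 + 0.59×9 + 0.41×16 + 0.23×21 + 0.15×22 = 20.0000
Strategy Q: R₀ = 0.73×0 + 0.36×7 + 0.20×11 + 0.09×19 + 0.06×3 = 6.6100
Highest R₀: strategy P with 20.0000.

20.00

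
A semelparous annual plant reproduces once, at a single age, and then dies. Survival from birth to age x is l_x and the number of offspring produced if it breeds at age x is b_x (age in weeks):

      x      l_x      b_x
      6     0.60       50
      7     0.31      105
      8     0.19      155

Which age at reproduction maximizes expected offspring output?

7

Expected offspring if breeding at age x = l_x × b_x:
  age 6: 0.60 × 50 = 30.000
  age 7: 0.31 × 105 = 32.550
  age 8: 0.19 × 155 = 29.450
Maximum at age 7 (32.550).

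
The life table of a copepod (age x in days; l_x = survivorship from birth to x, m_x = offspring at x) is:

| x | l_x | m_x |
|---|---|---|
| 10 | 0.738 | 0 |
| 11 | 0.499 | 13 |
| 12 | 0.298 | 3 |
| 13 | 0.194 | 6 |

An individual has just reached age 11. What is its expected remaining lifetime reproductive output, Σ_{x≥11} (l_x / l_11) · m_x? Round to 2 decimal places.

17.12

l_11 = 0.499. Conditional survival from age 11 to x is l_x / l_11.
  x=11: (0.499/0.499) × 13 = 13.0000
  x=12: (0.298/0.499) × 3 = 1.7916
  x=13: (0.194/0.499) × 6 = 2.3327
Sum = 13.0000 + 1.7916 + 2.3327 = 17.1242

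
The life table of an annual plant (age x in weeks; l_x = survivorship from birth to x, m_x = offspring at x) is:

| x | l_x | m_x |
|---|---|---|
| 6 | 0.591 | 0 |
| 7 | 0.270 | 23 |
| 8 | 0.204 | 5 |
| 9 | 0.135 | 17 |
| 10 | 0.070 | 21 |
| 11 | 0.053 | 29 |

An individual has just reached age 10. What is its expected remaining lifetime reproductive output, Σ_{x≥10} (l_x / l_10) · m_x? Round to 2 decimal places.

l_10 = 0.070. Conditional survival from age 10 to x is l_x / l_10.
  x=10: (0.070/0.070) × 21 = 21.0000
  x=11: (0.053/0.070) × 29 = 21.9571
Sum = 21.0000 + 21.9571 = 42.9571

42.96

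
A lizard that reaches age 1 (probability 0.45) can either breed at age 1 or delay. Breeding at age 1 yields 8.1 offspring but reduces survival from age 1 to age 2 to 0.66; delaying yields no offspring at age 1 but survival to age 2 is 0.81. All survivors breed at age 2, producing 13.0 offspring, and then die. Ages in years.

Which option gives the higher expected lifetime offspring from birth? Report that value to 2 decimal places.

breed at age 1: R₀ = 0.45 × (8.1 + 0.66 × 13.0) = 0.45 × 16.6800 = 7.5060
delay to age 2: R₀ = 0.45 × (0.81 × 13.0) = 0.45 × 10.5300 = 4.7385
Higher: breed at age 1 (7.5060).

7.51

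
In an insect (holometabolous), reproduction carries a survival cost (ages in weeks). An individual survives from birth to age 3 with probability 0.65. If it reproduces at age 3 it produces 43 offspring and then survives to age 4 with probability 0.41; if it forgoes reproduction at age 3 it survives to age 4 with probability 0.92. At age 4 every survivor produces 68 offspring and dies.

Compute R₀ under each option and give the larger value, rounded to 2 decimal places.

46.07

breed at age 3: R₀ = 0.65 × (43 + 0.41 × 68) = 0.65 × 70.8800 = 46.0720
delay to age 4: R₀ = 0.65 × (0.92 × 68) = 0.65 × 62.5600 = 40.6640
Higher: breed at age 3 (46.0720).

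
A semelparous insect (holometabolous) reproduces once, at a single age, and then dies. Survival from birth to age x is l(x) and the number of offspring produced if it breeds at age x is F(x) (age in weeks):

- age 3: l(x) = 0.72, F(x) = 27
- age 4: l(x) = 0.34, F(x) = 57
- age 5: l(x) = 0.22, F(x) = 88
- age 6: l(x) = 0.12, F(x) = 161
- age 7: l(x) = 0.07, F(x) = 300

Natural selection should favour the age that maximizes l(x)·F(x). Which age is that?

Expected offspring if breeding at age x = l(x) × F(x):
  age 3: 0.72 × 27 = 19.440
  age 4: 0.34 × 57 = 19.380
  age 5: 0.22 × 88 = 19.360
  age 6: 0.12 × 161 = 19.320
  age 7: 0.07 × 300 = 21.000
Maximum at age 7 (21.000).

7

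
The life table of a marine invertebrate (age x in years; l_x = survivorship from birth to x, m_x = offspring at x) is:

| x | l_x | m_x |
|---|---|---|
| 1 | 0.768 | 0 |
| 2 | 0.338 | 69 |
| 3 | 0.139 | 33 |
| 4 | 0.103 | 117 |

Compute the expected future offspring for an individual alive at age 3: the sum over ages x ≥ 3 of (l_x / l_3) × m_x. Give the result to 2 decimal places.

l_3 = 0.139. Conditional survival from age 3 to x is l_x / l_3.
  x=3: (0.139/0.139) × 33 = 33.0000
  x=4: (0.103/0.139) × 117 = 86.6978
Sum = 33.0000 + 86.6978 = 119.6978

119.70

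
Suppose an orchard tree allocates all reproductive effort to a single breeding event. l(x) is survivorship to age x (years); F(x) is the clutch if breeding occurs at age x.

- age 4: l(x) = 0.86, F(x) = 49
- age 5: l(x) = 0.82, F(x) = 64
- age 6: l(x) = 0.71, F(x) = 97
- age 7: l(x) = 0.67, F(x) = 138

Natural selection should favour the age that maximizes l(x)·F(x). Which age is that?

7

Expected offspring if breeding at age x = l(x) × F(x):
  age 4: 0.86 × 49 = 42.140
  age 5: 0.82 × 64 = 52.480
  age 6: 0.71 × 97 = 68.870
  age 7: 0.67 × 138 = 92.460
Maximum at age 7 (92.460).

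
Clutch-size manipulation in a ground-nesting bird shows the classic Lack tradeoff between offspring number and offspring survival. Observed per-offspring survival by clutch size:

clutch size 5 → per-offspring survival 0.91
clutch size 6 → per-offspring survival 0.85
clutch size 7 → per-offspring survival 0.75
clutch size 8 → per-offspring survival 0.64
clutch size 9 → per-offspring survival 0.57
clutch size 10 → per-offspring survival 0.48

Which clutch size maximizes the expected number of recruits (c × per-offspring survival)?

Expected recruits = c × s(c):
  c=5: 5 × 0.91 = 4.550
  c=6: 6 × 0.85 = 5.100
  c=7: 7 × 0.75 = 5.250
  c=8: 8 × 0.64 = 5.120
  c=9: 9 × 0.57 = 5.130
  c=10: 10 × 0.48 = 4.800
Maximum at c = 7 (5.250 recruits).

7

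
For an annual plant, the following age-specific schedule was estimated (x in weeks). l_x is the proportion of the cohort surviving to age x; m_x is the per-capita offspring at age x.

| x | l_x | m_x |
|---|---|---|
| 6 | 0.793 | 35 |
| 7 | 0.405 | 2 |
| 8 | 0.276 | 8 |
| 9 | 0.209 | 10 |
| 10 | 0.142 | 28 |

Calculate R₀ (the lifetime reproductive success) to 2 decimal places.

36.84

R₀ = Σ l_x m_x:
  age 6: 0.793 × 35 = 27.7550
  age 7: 0.405 × 2 = 0.8100
  age 8: 0.276 × 8 = 2.2080
  age 9: 0.209 × 10 = 2.0900
  age 10: 0.142 × 28 = 3.9760
R₀ = 27.7550 + 0.8100 + 2.2080 + 2.0900 + 3.9760 = 36.8390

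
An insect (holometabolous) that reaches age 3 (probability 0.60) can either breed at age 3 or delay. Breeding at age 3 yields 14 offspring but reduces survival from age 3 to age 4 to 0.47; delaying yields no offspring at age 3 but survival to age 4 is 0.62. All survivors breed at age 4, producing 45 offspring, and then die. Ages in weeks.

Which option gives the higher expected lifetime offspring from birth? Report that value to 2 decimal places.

21.09

breed at age 3: R₀ = 0.60 × (14 + 0.47 × 45) = 0.60 × 35.1500 = 21.0900
delay to age 4: R₀ = 0.60 × (0.62 × 45) = 0.60 × 27.9000 = 16.7400
Higher: breed at age 3 (21.0900).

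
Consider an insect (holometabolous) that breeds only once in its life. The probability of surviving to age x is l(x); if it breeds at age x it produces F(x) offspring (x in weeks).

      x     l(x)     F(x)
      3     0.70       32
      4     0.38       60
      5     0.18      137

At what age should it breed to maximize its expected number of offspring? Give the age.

5

Expected offspring if breeding at age x = l(x) × F(x):
  age 3: 0.70 × 32 = 22.400
  age 4: 0.38 × 60 = 22.800
  age 5: 0.18 × 137 = 24.660
Maximum at age 5 (24.660).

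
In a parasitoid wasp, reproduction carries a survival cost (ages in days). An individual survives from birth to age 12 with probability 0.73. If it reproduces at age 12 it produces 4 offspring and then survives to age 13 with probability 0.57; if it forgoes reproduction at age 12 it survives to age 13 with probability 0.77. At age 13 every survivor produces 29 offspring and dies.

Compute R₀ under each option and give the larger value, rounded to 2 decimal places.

breed at age 12: R₀ = 0.73 × (4 + 0.57 × 29) = 0.73 × 20.5300 = 14.9869
delay to age 13: R₀ = 0.73 × (0.77 × 29) = 0.73 × 22.3300 = 16.3009
Higher: delay to age 13 (16.3009).

16.30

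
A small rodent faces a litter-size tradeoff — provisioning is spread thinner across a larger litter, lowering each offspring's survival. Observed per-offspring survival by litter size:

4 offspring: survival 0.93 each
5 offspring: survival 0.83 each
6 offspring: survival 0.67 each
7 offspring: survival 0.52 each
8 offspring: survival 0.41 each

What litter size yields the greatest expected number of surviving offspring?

5

Expected surviving offspring = c × s(c):
  c=4: 4 × 0.93 = 3.720
  c=5: 5 × 0.83 = 4.150
  c=6: 6 × 0.67 = 4.020
  c=7: 7 × 0.52 = 3.640
  c=8: 8 × 0.41 = 3.280
Maximum at c = 5 (4.150 surviving offspring).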